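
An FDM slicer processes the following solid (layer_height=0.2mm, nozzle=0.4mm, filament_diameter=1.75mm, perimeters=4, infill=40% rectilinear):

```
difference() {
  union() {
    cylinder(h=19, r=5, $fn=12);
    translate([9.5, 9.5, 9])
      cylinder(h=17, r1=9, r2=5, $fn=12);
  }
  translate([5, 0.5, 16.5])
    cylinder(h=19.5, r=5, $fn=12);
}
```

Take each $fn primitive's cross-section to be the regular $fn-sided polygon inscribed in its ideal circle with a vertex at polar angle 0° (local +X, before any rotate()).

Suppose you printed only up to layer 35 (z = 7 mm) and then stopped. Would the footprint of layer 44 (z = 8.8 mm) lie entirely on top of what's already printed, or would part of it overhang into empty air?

Compare the two slices. At z = 7: the r=5 cylinder contributes a regular 12-gon of circumradius 5 (area = (12/2)·5.000²·sin(360°/12) = 75.00 mm²); the cone at (9.5, 9.5) is not intersected at this z (z outside [9, 26]); Combining (union): only the r=5 cylinder is present, so the union is just that shape — area = 75.00 mm²; the cylinder at (5, 0.5) is absent (z outside [16.5, 36]); Taking the first minus the rest: none of the subtracted shapes is present at this height, so the result so far is unchanged — area = 75.00 mm². At z = 8.8: the r=5 cylinder contributes a regular 12-gon of circumradius 5 (area = (12/2)·5.000²·sin(360°/12) = 75.00 mm²); the cone at (9.5, 9.5) is absent (z outside [9, 26]); Merging all regions: only the r=5 cylinder is present, so the union is just that shape — area = 75.00 mm²; the cylinder at (5, 0.5) is absent (z outside [16.5, 36]); After the difference (first − rest): none of the subtracted shapes is present at this height, so that combined region is unchanged — area = 75.00 mm². Checking containment: the cross-section at z = 8.8 is a subset of the cross-section at z = 7.

entirely on top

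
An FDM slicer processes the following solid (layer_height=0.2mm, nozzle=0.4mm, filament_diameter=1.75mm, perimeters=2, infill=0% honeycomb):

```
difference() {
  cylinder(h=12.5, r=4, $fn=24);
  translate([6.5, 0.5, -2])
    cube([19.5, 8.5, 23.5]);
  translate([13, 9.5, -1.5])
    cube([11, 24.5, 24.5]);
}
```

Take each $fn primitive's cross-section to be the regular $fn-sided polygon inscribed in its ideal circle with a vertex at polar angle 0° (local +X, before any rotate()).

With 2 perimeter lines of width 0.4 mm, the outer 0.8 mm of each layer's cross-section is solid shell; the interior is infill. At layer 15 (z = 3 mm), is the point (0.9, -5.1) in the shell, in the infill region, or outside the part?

outside

At z = 3 mm: the r=4 cylinder gives a regular 24-gon of circumradius 4 (constant along its height); the 19.5×8.5 cube at (6.5, 0.5) contributes its full rectangle; the cube at (13, 9.5) (footprint 11×24.5) is included at this height; Subtracting the remaining from the first: starting from the r=4 cylinder, the 19.5×8.5 cube at (6.5, 0.5) misses the remaining region (no effect); the 11×24.5 cube at (13, 9.5) misses the remaining region (no effect) — 1 connected region. Overall, the cross-section is a single solid region. The nearest boundary edge runs (1.04, -3.86)→(-0.00, -4.00); distance from the point to it = 1.21 mm. The point is not inside any of the regions above, so it lies outside the cross-section (1.21 mm from the nearest boundary).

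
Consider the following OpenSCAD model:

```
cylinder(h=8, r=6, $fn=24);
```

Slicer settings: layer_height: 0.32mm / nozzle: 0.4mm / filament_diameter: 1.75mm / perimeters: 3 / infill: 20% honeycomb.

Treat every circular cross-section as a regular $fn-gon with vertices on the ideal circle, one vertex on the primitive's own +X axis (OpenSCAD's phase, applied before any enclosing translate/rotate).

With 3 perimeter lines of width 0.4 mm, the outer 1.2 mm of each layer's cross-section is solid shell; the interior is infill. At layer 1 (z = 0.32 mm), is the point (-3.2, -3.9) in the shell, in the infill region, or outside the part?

shell

At z = 0.32 mm: the cylinder: section is a regular 24-gon, circumradius r=6. Overall, the cross-section is a single solid region. The nearest boundary edge runs (-4.24, -4.24)→(-3.00, -5.20); distance from the point to it = 0.91 mm. The point is inside the cross-section, 0.91 mm from the nearest boundary — within the 1.2 mm shell band (3 × 0.4).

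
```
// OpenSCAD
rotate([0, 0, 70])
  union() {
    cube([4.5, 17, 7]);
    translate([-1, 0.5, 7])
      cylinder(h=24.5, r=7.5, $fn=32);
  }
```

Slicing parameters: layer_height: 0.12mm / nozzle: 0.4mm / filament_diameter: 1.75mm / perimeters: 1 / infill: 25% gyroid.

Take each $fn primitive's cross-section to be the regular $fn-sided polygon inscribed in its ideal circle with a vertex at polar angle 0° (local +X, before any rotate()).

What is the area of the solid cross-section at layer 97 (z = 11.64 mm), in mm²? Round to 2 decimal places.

At z = 11.64 mm: the cube is not intersected at this z (z outside [0, 7]); the cylinder at (-1, 0.5): section is a regular 32-gon, circumradius r=7.5 (area = (32/2)·7.500²·sin(360°/32) = 175.58 mm²); Merging all regions: only the r=7.5 cylinder at (-1, 0.5) is present, so the union is just that shape — area = 175.58 mm²; (whole slice rotated 70° about Z — lengths, areas and connectivity unchanged). Overall, the cross-section is a single solid region. Net area = 175.58 mm².

175.58 mm²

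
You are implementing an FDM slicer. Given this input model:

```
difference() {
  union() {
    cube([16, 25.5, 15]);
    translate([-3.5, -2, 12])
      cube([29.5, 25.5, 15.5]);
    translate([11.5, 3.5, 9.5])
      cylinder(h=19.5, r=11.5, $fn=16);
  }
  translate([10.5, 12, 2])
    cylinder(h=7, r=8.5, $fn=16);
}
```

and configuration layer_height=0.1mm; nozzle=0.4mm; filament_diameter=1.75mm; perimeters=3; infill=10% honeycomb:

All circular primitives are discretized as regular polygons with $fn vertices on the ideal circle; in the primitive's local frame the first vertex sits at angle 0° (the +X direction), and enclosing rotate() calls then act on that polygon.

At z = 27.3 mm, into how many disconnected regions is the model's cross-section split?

1

At z = 27.3 mm: the cube is absent (z outside [0, 15]); the cube at (-3.5, -2) is present — its section is the full 29.5×25.5 rectangle; the r=11.5 cylinder at (11.5, 3.5) gives a regular 16-gon of circumradius 11.5 (constant along its height); Taking the union: the regions partially overlap (shared area 322.36 mm²), so overlapping operands fuse into one piece — 1 connected region; the cylinder at (10.5, 12) does not reach this height (z outside [2, 9]); Subtracting the remaining from the first: none of the subtracted shapes is present at this height, so that combined region is unchanged — 1 connected region. The result has 1 disconnected region.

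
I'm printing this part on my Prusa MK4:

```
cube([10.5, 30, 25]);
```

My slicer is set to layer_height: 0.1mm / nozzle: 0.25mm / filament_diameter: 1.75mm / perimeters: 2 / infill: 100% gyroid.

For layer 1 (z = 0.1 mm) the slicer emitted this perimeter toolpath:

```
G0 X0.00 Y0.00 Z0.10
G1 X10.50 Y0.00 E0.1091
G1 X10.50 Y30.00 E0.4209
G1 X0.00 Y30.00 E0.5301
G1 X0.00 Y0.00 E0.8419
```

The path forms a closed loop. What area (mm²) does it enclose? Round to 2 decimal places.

Apply the shoelace formula to the sequence of (X, Y) vertices; enclosed area = 315.00 mm².

315.00 mm²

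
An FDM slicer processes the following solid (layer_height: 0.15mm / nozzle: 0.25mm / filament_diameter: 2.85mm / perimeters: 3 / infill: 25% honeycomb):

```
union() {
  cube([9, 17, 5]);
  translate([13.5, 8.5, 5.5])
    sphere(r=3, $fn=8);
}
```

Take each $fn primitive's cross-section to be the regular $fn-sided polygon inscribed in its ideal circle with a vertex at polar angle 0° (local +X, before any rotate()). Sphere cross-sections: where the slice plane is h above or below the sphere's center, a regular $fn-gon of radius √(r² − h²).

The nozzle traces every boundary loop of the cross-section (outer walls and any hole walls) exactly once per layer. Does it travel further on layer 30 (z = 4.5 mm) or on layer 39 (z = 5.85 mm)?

layer 30 (z = 4.5 mm)

Layer 30 (z = 4.5): the cube is present — its section is the full 9×17 rectangle (perimeter 52.00 mm); the r=3 sphere at (13.5, 8.5) slices to a regular 8-gon of circumradius 2.828 (√(r²−h²) with h=1 from center) (perimeter = 2·8·2.828·sin(180°/8) = 17.32 mm); Combining (union): the 2 present regions are separate (no shared area or edge), so areas and boundary lengths simply add and each stays a separate island — boundary = 69.32 mm. So its perimeter = 69.32 mm. Layer 39 (z = 5.85): the cube is absent (z outside [0, 5]); the r=3 sphere at (13.5, 8.5) slices to a regular 8-gon of circumradius 2.980 (√(r²−h²) with h=0.35 from center) (perimeter = 2·8·2.980·sin(180°/8) = 18.24 mm); Merging all regions: only the r=3 sphere at (13.5, 8.5) is present, so the union is just that shape — boundary = 18.24 mm. So its perimeter = 18.24 mm. Layer 30 is larger (69.32 vs 18.24 mm).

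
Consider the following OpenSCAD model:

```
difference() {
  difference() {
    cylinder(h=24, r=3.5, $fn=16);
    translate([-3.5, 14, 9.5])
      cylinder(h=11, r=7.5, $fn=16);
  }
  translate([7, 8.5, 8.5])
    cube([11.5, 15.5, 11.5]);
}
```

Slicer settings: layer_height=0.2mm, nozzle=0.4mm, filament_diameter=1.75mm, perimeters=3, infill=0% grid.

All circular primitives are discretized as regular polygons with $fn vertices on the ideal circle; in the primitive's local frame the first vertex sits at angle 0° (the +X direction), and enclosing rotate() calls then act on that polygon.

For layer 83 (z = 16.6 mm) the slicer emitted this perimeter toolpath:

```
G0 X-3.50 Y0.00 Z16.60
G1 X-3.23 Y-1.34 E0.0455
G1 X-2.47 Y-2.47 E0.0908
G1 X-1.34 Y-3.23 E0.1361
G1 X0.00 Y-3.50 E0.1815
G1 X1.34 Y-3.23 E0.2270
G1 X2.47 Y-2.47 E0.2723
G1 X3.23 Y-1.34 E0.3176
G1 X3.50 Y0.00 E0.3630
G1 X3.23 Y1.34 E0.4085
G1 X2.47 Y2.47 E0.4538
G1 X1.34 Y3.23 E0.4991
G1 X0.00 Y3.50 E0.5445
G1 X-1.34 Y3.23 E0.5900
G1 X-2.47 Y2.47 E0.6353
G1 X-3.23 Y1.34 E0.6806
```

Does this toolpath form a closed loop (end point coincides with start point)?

no

Start point (G0): (-3.50, 0.00). End point (last G1): the path does not return to the start — open.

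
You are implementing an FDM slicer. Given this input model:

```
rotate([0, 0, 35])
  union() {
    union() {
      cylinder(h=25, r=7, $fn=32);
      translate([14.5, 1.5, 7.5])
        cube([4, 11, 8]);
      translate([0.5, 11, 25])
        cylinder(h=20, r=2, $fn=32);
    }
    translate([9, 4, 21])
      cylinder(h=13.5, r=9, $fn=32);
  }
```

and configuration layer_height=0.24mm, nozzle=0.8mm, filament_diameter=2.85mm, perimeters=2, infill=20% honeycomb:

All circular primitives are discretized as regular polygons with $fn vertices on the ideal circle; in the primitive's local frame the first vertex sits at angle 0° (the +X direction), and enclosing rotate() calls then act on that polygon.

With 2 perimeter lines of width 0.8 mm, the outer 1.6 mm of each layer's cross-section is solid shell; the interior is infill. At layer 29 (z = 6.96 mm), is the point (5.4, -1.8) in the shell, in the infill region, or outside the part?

shell

At z = 6.96 mm: the r=7 cylinder contributes a regular 32-gon of circumradius 7; the cube at (14.5, 1.5) is not intersected at this z (z outside [7.5, 15.5]); the cylinder at (0.5, 11) is absent (z outside [25, 45]); Merging all regions: only the r=7 cylinder is present, so the union is just that shape — 1 connected region; the cylinder at (9, 4) does not reach this height (z outside [21, 34.5]); Merging all regions: only the result so far is present, so the union is just that shape — 1 connected region; (whole slice rotated 35° about Z — lengths, areas and connectivity unchanged). Overall, the cross-section is a single solid region. Undo the 35° rotation: the query point maps to (3.391, -4.572) in the un-rotated model frame. The nearest boundary edge runs (3.89, -5.82)→(4.95, -4.95); distance from the point to it = 1.28 mm. The point is inside the cross-section, 1.28 mm from the nearest boundary — within the 1.6 mm shell band (2 × 0.8).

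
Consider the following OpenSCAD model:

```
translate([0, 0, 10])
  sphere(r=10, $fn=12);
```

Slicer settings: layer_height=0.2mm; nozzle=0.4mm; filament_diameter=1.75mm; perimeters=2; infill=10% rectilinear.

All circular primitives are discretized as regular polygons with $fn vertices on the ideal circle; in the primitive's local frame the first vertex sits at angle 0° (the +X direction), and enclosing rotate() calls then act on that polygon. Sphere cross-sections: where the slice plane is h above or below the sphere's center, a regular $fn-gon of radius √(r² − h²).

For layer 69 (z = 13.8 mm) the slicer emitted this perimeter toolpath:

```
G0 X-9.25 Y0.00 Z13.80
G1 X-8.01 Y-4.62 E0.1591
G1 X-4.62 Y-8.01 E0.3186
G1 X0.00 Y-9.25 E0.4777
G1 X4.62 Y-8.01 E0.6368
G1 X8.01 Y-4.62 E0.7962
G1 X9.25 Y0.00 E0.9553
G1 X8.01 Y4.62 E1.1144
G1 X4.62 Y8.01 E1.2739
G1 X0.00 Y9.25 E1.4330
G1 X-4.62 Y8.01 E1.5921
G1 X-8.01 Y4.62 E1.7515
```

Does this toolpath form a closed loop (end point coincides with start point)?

no

Start point (G0): (-9.25, 0.00). End point (last G1): the path does not return to the start — open.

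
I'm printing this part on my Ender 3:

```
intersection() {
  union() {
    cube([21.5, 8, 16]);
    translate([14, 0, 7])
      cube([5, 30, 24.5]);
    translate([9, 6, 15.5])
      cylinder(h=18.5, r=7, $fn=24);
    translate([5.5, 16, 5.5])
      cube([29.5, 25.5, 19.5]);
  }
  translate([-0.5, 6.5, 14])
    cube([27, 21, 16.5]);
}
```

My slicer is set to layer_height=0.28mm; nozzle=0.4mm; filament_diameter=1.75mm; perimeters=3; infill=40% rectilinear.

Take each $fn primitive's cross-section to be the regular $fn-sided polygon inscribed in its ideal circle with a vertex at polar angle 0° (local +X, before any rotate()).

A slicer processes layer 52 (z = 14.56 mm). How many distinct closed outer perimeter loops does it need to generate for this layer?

1

At z = 14.56 mm: the cube (footprint 21.5×8) is included at this height; the 5×30 cube at (14, 0) contributes its full rectangle; the cylinder at (9, 6) does not reach this height (z outside [15.5, 34]); the cube at (5.5, 16) is present — its section is the full 29.5×25.5 rectangle; Merging all regions: the regions partially overlap (shared area 110.00 mm²), so overlapping operands fuse into one piece — 1 connected region; the cube at (-0.5, 6.5) (footprint 27×21) is included at this height; Keeping only the common overlap: the 27×21 cube at (-0.5, 6.5) partially overlaps that combined region; clipping to the common part keeps 313.75 mm² — 1 connected region. The result has 1 disconnected region.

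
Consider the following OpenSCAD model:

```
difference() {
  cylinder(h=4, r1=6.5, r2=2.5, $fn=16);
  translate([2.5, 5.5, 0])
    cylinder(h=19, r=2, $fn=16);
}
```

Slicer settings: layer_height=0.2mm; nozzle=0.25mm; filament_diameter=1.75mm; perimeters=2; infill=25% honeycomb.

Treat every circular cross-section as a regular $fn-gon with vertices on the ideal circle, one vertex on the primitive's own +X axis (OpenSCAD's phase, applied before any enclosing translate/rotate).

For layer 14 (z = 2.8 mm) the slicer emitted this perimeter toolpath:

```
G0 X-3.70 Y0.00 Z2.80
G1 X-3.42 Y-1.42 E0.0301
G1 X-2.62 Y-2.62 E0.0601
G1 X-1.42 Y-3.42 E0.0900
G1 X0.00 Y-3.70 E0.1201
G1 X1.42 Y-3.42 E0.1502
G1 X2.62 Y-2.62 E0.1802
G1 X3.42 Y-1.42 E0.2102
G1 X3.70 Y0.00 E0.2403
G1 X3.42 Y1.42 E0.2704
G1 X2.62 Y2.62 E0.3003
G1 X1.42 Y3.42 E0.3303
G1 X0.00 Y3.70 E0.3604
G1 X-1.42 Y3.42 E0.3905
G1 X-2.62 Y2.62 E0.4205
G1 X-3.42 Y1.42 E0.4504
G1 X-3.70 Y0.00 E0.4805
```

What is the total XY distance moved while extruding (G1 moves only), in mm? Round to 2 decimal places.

Sum the Euclidean lengths of each G1 segment: total = 23.12 mm.

23.12 mm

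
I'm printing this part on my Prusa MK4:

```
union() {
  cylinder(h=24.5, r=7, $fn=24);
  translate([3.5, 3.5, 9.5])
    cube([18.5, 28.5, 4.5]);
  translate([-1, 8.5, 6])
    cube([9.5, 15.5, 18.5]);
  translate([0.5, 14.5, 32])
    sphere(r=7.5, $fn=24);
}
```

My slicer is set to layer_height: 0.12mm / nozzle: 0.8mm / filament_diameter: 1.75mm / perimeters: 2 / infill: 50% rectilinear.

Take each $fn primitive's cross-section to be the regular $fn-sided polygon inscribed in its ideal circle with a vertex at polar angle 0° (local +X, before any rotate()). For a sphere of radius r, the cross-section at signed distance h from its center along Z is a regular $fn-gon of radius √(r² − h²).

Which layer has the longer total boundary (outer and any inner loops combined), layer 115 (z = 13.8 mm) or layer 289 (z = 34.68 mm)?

Layer 115 (z = 13.8): the r=7 cylinder gives a regular 24-gon of circumradius 7 (constant along its height) (perimeter = 2·24·7.000·sin(180°/24) = 43.86 mm); the cube at (3.5, 3.5) is present — its section is the full 18.5×28.5 rectangle (perimeter 94.00 mm); the 9.5×15.5 cube at (-1, 8.5) contributes its full rectangle (perimeter 50.00 mm); the sphere at (0.5, 14.5) does not reach this height (|z−center|=18.200 > r=7.5); Merging all regions: the regions partially overlap (shared area 81.21 mm²), so the edge portions inside another operand are dropped and the merged outline is re-measured after clipping — boundary = 138.08 mm. So its perimeter = 138.08 mm. Layer 289 (z = 34.68): the cylinder is absent (z outside [0, 24.5]); the cube at (3.5, 3.5) does not reach this height (z outside [9.5, 14]); the cube at (-1, 8.5) is not intersected at this z (z outside [6, 24.5]); the r=7.5 sphere at (0.5, 14.5) slices to a regular 24-gon of circumradius 7.005 (√(r²−h²) with h=2.68 from center) (perimeter = 2·24·7.005·sin(180°/24) = 43.89 mm); Taking the union: only the r=7.5 sphere at (0.5, 14.5) is present, so the union is just that shape — boundary = 43.89 mm. So its perimeter = 43.89 mm. Layer 115 is larger (138.08 vs 43.89 mm).

layer 115 (z = 13.8 mm)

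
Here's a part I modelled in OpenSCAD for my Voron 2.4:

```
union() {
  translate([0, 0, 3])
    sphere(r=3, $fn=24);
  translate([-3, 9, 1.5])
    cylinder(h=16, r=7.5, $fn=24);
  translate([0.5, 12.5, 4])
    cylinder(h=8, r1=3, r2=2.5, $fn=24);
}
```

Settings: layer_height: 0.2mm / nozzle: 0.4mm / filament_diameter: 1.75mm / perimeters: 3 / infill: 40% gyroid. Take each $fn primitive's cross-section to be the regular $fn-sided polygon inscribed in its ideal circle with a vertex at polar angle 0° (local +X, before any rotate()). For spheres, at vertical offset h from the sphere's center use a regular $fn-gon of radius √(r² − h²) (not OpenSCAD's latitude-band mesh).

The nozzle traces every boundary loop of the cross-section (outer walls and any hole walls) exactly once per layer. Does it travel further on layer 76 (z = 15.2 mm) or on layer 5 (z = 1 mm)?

layer 76 (z = 15.2 mm)

Layer 76 (z = 15.2): the sphere is absent (|z−center|=12.200 > r=3); the r=7.5 cylinder at (-3, 9) gives a regular 24-gon of circumradius 7.5 (constant along its height) (perimeter = 2·24·7.500·sin(180°/24) = 46.99 mm); the cone at (0.5, 12.5) is absent (z outside [4, 12]); Combining (union): only the r=7.5 cylinder at (-3, 9) is present, so the union is just that shape — boundary = 46.99 mm. So its perimeter = 46.99 mm. Layer 5 (z = 1): the sphere: section is a regular 24-gon, circumradius = √(r²−h²) = √(3²−2²) = 2.236 (perimeter = 2·24·2.236·sin(180°/24) = 14.01 mm); the cylinder at (-3, 9) is absent (z outside [1.5, 17.5]); the cone at (0.5, 12.5) is not intersected at this z (z outside [4, 12]); Merging all regions: only the r=3 sphere is present, so the union is just that shape — boundary = 14.01 mm. So its perimeter = 14.01 mm. Layer 76 is larger (46.99 vs 14.01 mm).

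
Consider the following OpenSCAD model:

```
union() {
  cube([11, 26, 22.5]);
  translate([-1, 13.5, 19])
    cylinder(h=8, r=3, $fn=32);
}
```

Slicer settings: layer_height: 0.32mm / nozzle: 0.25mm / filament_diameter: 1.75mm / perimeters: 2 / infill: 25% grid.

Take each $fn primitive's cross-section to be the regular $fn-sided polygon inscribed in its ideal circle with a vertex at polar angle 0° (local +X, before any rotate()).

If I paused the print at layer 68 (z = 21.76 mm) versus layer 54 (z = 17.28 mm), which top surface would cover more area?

layer 68 (z = 21.76 mm)

Layer 68 (z = 21.76): the cube (footprint 11×26) is included at this height (area 286.00 mm²); the r=3 cylinder at (-1, 13.5) contributes a regular 32-gon of circumradius 3 (area = (32/2)·3.000²·sin(360°/32) = 28.09 mm²); Taking the union: the regions partially overlap — summed areas 314.09 mm² minus the doubly-counted overlap 8.18 mm² gives 305.91 mm² — area = 305.91 mm². So its area = 305.91 mm². Layer 54 (z = 17.28): the cube (footprint 11×26) is included at this height (area 286.00 mm²); the cylinder at (-1, 13.5) is absent (z outside [19, 27]); Combining (union): only the 11×26 cube is present, so the union is just that shape — area = 286.00 mm². So its area = 286.00 mm². Layer 68 is larger (305.91 vs 286.00 mm²).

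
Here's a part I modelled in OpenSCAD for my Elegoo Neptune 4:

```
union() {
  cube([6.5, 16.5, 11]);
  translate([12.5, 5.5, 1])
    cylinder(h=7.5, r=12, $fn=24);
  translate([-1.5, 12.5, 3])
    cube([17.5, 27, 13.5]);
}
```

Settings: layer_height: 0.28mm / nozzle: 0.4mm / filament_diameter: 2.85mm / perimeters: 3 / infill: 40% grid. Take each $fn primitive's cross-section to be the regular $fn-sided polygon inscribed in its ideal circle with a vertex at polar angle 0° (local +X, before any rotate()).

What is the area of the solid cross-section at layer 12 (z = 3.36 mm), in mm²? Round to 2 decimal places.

At z = 3.36 mm: the 6.5×16.5 cube contributes its full rectangle (area 107.25 mm²); the r=12 cylinder at (12.5, 5.5) contributes a regular 24-gon of circumradius 12 (area = (24/2)·12.000²·sin(360°/24) = 447.24 mm²); the cube at (-1.5, 12.5) (footprint 17.5×27) is included at this height (area 472.50 mm²); Taking the union: the regions partially overlap — summed areas 1026.99 mm² minus the doubly-counted overlap 142.68 mm² gives 884.31 mm² — area = 884.31 mm². Overall, the cross-section is a single solid region. Net area = 884.31 mm².

884.31 mm²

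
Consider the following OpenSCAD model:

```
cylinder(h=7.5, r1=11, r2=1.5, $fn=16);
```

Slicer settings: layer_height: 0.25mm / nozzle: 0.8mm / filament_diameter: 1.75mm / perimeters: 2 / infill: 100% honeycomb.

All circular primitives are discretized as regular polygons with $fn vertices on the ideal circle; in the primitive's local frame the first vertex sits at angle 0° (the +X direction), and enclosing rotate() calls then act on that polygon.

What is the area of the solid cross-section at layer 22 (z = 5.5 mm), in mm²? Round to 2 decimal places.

49.80 mm²

At z = 5.5 mm: the cone: at t=0.733 of its height the radius interpolates to r₁+(r₂−r₁)t = 4.033, giving a regular 16-gon of that circumradius (area = (16/2)·4.033²·sin(360°/16) = 49.80 mm²). Overall, the cross-section is a single solid region. Net area = 49.80 mm².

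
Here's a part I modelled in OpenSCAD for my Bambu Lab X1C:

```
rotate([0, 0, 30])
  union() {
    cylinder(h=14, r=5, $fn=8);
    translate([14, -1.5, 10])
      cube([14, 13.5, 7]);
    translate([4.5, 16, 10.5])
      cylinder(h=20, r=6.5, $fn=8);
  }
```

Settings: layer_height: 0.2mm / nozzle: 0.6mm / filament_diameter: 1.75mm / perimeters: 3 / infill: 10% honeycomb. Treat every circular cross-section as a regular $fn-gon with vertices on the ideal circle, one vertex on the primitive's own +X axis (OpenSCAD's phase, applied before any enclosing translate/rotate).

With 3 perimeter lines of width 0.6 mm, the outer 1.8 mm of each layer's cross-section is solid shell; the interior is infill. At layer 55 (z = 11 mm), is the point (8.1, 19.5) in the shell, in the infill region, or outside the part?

At z = 11 mm: the r=5 cylinder contributes a regular 8-gon of circumradius 5; the 14×13.5 cube at (14, -1.5) contributes its full rectangle; the r=6.5 cylinder at (4.5, 16) contributes a regular 8-gon of circumradius 6.5; Combining (union): the 3 present regions are separate (no shared area or edge), so areas and boundary lengths simply add and each stays a separate island — 3 connected regions; (whole slice rotated 30° about Z — lengths, areas and connectivity unchanged). Overall, the cross-section has 3 separate islands. Undo the 30° rotation: the query point maps to (16.765, 12.837) in the un-rotated model frame. The nearest boundary edge runs (14.00, 12.00)→(28.00, 12.00); distance from the point to it = 0.84 mm. The point is not inside any of the regions above, so it lies outside the cross-section (0.84 mm from the nearest boundary).

outside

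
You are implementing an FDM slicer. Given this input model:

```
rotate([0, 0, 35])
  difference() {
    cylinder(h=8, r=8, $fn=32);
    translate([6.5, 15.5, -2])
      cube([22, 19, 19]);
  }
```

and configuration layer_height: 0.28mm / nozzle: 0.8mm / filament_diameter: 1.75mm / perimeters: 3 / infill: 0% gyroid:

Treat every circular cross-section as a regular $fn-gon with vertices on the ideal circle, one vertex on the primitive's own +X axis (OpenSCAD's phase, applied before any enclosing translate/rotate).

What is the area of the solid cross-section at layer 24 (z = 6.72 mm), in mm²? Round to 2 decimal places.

199.77 mm²

At z = 6.72 mm: the r=8 cylinder contributes a regular 32-gon of circumradius 8 (area = (32/2)·8.000²·sin(360°/32) = 199.77 mm²); the cube at (6.5, 15.5) is present — its section is the full 22×19 rectangle (area 418.00 mm²); Subtracting the remaining from the first: starting from the r=8 cylinder (199.77 mm²), the 22×19 cube at (6.5, 15.5) misses the remaining region (no effect) — area = 199.77 mm²; (whole slice rotated 35° about Z — lengths, areas and connectivity unchanged). Overall, the cross-section is a single solid region. Net area = 199.77 mm².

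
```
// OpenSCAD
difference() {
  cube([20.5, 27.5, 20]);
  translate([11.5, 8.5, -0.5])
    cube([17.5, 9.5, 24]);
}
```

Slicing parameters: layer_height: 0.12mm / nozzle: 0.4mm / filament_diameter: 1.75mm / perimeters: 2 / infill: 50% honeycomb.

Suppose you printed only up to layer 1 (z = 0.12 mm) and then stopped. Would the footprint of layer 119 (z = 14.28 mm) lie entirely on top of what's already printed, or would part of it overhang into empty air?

Compare the two slices. At z = 0.12: the cube (footprint 20.5×27.5) is included at this height (area 563.75 mm²); the cube at (11.5, 8.5) (footprint 17.5×9.5) is included at this height (area 166.25 mm²); Taking the first minus the rest: starting from the 20.5×27.5 cube (563.75 mm²), the 17.5×9.5 cube at (11.5, 8.5) partially overlaps it — only the 85.50 mm² overlap (of its 166.25 mm²) is removed, clipping the outline — area = 478.25 mm². At z = 14.28: the 20.5×27.5 cube contributes its full rectangle (area 563.75 mm²); the 17.5×9.5 cube at (11.5, 8.5) contributes its full rectangle (area 166.25 mm²); Subtracting the remaining from the first: starting from the 20.5×27.5 cube (563.75 mm²), the 17.5×9.5 cube at (11.5, 8.5) partially overlaps it — only the 85.50 mm² overlap (of its 166.25 mm²) is removed, clipping the outline — area = 478.25 mm². Checking containment: the cross-section at z = 14.28 is a subset of the cross-section at z = 0.12.

entirely on top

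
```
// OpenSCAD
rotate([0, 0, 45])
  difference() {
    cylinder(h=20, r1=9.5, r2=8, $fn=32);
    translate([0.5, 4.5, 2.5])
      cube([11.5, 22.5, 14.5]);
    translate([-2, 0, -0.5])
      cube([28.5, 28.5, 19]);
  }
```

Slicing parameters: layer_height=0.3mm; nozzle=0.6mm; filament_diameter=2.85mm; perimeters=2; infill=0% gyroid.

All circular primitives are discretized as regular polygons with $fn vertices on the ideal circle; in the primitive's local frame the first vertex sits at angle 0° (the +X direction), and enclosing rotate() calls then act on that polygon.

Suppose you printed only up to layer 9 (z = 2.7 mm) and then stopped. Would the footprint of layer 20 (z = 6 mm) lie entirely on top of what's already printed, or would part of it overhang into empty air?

Compare the two slices. At z = 2.7: the cone: at t=0.135 of its height the radius interpolates to r₁+(r₂−r₁)t = 9.297, giving a regular 32-gon of that circumradius (area = (32/2)·9.297²·sin(360°/32) = 269.83 mm²); the cube at (0.5, 4.5) (footprint 11.5×22.5) is included at this height (area 258.75 mm²); the cube at (-2, 0) (footprint 28.5×28.5) is included at this height (area 812.25 mm²); After the difference (first − rest): starting from the cone (269.83 mm²), the 11.5×22.5 cube at (0.5, 4.5) partially overlaps it — only the 25.07 mm² overlap (of its 258.75 mm²) is removed, clipping the outline; the 28.5×28.5 cube at (-2, 0) partially overlaps it — only the 60.78 mm² overlap (of its 812.25 mm²) is removed, clipping the outline — area = 183.98 mm²; (rotated 45° about Z; rotation is an isometry so areas/perimeters/island counts are preserved). At z = 6: the cone contributes a regular 32-gon of circumradius 9.050 (interpolated between r1=9.5 and r2=8 at t=0.300) (area = (32/2)·9.050²·sin(360°/32) = 255.65 mm²); the 11.5×22.5 cube at (0.5, 4.5) contributes its full rectangle (area 258.75 mm²); the 28.5×28.5 cube at (-2, 0) contributes its full rectangle (area 812.25 mm²); After the difference (first − rest): starting from the cone (255.65 mm²), the 11.5×22.5 cube at (0.5, 4.5) partially overlaps it — only the 22.81 mm² overlap (of its 258.75 mm²) is removed, clipping the outline; the 28.5×28.5 cube at (-2, 0) partially overlaps it — only the 59.00 mm² overlap (of its 812.25 mm²) is removed, clipping the outline — area = 173.84 mm²; (rotated 45° about Z; rotation is an isometry so areas/perimeters/island counts are preserved). Checking containment: the cross-section at z = 6 is a subset of the cross-section at z = 2.7.

entirely on top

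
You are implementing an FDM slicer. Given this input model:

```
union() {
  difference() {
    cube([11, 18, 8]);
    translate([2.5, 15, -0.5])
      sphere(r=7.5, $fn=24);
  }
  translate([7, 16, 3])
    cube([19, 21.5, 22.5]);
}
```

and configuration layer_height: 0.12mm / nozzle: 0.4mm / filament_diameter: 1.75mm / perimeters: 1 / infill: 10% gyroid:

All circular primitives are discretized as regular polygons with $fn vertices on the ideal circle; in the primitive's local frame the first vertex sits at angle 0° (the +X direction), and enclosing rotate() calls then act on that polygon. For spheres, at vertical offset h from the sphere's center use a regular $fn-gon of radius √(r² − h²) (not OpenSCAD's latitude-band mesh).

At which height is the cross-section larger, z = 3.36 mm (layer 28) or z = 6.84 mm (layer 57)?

Layer 28 (z = 3.36): the cube is present — its section is the full 11×18 rectangle (area 198.00 mm²); the sphere at (2.5, 15): section is a regular 24-gon, circumradius = √(r²−h²) = √(7.5²−3.86²) = 6.430 (area = (24/2)·6.430²·sin(360°/24) = 128.43 mm²); Taking the first minus the rest: starting from the 11×18 cube (198.00 mm²), the r=7.5 sphere at (2.5, 15) partially overlaps it — only the 73.62 mm² overlap (of its 128.43 mm²) is removed, clipping the outline — area = 124.38 mm²; the cube at (7, 16) is present — its section is the full 19×21.5 rectangle (area 408.50 mm²); Taking the union: the regions partially overlap — summed areas 532.88 mm² minus the doubly-counted overlap 4.92 mm² gives 527.96 mm² — area = 527.96 mm². So its area = 527.96 mm². Layer 57 (z = 6.84): the cube is present — its section is the full 11×18 rectangle (area 198.00 mm²); the r=7.5 sphere at (2.5, 15) contributes a regular 24-gon of circumradius √(7.5²−7.34²) = 1.541 (area = (24/2)·1.541²·sin(360°/24) = 7.37 mm²); Subtracting the remaining from the first: starting from the 11×18 cube (198.00 mm²), the r=7.5 sphere at (2.5, 15) lies wholly inside it (removes its full 7.37 mm² and its 9.65 mm outline becomes a hole wall) — area = 190.63 mm²; the cube at (7, 16) is present — its section is the full 19×21.5 rectangle (area 408.50 mm²); Combining (union): the regions partially overlap — summed areas 599.13 mm² minus the doubly-counted overlap 8.00 mm² gives 591.13 mm² — area = 591.13 mm². So its area = 591.13 mm². Layer 57 is larger (591.13 vs 527.96 mm²).

layer 57 (z = 6.84 mm)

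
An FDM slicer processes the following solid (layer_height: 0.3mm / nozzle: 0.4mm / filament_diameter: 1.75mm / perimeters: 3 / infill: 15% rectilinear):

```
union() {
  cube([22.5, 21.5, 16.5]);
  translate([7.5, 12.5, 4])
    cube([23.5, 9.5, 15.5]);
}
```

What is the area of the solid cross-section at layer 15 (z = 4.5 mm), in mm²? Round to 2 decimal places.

At z = 4.5 mm: the cube (footprint 22.5×21.5) is included at this height (area 483.75 mm²); the 23.5×9.5 cube at (7.5, 12.5) contributes its full rectangle (area 223.25 mm²); Combining (union): the regions partially overlap — summed areas 707.00 mm² minus the doubly-counted overlap 135.00 mm² gives 572.00 mm² — area = 572.00 mm². Overall, the cross-section is a single solid region. Net area = 572.00 mm².

572.00 mm²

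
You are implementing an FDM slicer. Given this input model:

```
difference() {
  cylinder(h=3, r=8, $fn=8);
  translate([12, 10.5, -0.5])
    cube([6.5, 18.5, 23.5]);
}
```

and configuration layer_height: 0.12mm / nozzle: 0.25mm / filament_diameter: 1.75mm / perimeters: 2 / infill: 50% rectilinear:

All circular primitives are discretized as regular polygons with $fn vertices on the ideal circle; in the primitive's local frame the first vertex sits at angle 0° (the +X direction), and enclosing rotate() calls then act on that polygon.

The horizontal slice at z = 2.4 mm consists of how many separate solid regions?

At z = 2.4 mm: the r=8 cylinder contributes a regular 8-gon of circumradius 8; the cube at (12, 10.5) is present — its section is the full 6.5×18.5 rectangle; Subtracting the remaining from the first: starting from the r=8 cylinder, the 6.5×18.5 cube at (12, 10.5) misses the remaining region (no effect) — 1 connected region. The result has 1 disconnected region.

1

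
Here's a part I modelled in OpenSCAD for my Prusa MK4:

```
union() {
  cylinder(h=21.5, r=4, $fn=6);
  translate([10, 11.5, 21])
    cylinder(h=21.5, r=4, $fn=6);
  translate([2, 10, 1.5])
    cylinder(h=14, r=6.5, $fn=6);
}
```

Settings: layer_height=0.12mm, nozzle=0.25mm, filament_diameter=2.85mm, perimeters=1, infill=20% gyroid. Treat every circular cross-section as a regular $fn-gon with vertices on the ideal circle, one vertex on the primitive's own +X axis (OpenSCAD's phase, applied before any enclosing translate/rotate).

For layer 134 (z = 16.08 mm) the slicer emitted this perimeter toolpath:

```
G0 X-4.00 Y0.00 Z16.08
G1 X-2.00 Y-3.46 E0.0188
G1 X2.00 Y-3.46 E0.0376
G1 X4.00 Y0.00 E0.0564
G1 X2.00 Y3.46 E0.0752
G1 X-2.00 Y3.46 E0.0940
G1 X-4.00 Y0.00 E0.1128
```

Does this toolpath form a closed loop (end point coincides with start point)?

Start point (G0): (-4.00, 0.00). End point (last G1): the path returns to the start — closed.

yes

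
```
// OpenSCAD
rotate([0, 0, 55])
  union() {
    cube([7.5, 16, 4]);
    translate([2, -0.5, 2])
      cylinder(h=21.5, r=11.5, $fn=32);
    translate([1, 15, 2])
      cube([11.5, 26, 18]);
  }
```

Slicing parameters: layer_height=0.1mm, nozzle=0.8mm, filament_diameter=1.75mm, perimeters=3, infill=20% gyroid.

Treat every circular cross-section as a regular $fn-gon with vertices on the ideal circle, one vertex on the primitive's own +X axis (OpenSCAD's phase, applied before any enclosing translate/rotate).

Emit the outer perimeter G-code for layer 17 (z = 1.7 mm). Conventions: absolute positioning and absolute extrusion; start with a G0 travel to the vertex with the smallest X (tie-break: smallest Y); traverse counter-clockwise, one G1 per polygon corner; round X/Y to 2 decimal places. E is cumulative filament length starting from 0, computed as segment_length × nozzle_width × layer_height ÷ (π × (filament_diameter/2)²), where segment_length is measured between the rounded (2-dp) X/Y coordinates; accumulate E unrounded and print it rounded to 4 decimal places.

G0 X-13.11 Y9.18 Z1.70
G1 X0.00 Y0.00 E0.5323
G1 X4.30 Y6.14 E0.7816
G1 X-8.80 Y15.32 E1.3137
G1 X-13.11 Y9.18 E1.5632

At z = 1.7 mm: the cube is present — its section is the full 7.5×16 rectangle; the cylinder at (2, -0.5) does not reach this height (z outside [2, 23.5]); the cube at (1, 15) does not reach this height (z outside [2, 20]); Combining (union): only the 7.5×16 cube is present, so the union is just that shape — 1 connected region; (whole slice rotated 55° about Z — lengths, areas and connectivity unchanged). The outline is a single polygon with 4 vertices. Extrusion per mm of travel: 0.8 × 0.1 / (π × 0.875²) = 0.033260. Accumulating E over each segment gives final E = 1.5632.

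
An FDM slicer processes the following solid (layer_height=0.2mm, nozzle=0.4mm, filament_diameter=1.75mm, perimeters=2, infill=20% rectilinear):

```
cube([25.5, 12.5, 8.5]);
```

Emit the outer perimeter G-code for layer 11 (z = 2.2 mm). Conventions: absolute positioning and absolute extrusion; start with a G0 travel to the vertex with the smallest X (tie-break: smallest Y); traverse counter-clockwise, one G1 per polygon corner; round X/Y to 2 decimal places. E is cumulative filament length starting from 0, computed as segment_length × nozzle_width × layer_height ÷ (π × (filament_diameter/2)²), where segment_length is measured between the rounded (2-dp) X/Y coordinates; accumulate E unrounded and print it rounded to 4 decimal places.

At z = 2.2 mm: the cube (footprint 25.5×12.5) is included at this height. The outline is a single polygon with 4 vertices. Extrusion per mm of travel: 0.4 × 0.2 / (π × 0.875²) = 0.033260. Accumulating E over each segment gives final E = 2.5278.

G0 X0.00 Y0.00 Z2.20
G1 X25.50 Y0.00 E0.8481
G1 X25.50 Y12.50 E1.2639
G1 X0.00 Y12.50 E2.1120
G1 X0.00 Y0.00 E2.5278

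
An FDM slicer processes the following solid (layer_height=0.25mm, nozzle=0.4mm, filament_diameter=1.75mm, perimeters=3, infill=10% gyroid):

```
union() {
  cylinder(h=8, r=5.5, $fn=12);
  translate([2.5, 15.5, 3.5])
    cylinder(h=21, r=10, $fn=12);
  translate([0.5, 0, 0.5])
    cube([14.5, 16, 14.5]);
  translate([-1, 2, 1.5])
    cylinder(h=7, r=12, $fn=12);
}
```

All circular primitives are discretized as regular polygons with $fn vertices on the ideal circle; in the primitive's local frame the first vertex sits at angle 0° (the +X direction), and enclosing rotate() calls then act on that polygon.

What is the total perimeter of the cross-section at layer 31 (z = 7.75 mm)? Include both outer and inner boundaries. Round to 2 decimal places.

At z = 7.75 mm: the r=5.5 cylinder contributes a regular 12-gon of circumradius 5.5 (perimeter = 2·12·5.500·sin(180°/12) = 34.16 mm); the cylinder at (2.5, 15.5): section is a regular 12-gon, circumradius r=10 (perimeter = 2·12·10.000·sin(180°/12) = 62.12 mm); the cube at (0.5, 0) is present — its section is the full 14.5×16 rectangle (perimeter 61.00 mm); the r=12 cylinder at (-1, 2) gives a regular 12-gon of circumradius 12 (constant along its height) (perimeter = 2·12·12.000·sin(180°/12) = 74.54 mm); Merging all regions: the regions partially overlap (shared area 340.83 mm²), so the edge portions inside another operand are dropped and the merged outline is re-measured after clipping — boundary = 104.79 mm. Overall, the cross-section is a single solid region. Total boundary length (outer) = 104.79 mm.

104.79 mm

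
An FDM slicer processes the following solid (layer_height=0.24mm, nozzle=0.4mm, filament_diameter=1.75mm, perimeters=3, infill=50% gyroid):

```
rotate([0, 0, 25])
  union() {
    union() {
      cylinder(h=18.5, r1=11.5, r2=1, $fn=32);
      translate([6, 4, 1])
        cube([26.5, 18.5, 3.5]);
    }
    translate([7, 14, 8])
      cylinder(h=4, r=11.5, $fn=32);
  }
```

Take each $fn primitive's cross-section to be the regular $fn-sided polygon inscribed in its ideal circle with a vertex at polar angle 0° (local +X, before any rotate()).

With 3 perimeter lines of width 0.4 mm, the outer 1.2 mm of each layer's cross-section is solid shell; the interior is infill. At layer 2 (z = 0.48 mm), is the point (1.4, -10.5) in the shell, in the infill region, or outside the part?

shell

At z = 0.48 mm: the cone contributes a regular 32-gon of circumradius 11.228 (interpolated between r1=11.5 and r2=1 at t=0.026); the cube at (6, 4) is absent (z outside [1, 4.5]); Taking the union: only the cone is present, so the union is just that shape — 1 connected region; the cylinder at (7, 14) is not intersected at this z (z outside [8, 12]); Combining (union): only the result so far is present, so the union is just that shape — 1 connected region; (whole slice rotated 25° about Z — lengths, areas and connectivity unchanged). Overall, the cross-section is a single solid region. Undo the 25° rotation: the query point maps to (-3.169, -10.108) in the un-rotated model frame. The nearest boundary edge runs (-4.30, -10.37)→(-2.19, -11.01); distance from the point to it = 0.58 mm. The point is inside the cross-section, 0.58 mm from the nearest boundary — within the 1.2 mm shell band (3 × 0.4).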